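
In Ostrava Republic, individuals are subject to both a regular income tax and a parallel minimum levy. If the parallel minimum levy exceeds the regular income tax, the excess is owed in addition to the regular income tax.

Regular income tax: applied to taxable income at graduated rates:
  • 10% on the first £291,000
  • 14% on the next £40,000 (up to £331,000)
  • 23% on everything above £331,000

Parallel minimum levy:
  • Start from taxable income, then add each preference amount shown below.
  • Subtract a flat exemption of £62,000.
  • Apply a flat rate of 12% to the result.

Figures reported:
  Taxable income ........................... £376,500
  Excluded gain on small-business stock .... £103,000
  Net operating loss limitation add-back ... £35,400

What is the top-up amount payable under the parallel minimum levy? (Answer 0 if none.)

£9,183

Parallel minimum levy:
  Adjusted income: £376,500 + £103,000 + £35,400 = £514,900
  Less exemption £62,000 → base £452,900
  £452,900 × 12% = £54,348

Regular income tax:
  £291,000 × 10% = £29,100
  £40,000 × 14% = £5,600
  £45,500 × 23% = £10,465
  → £45,165

Excess of parallel minimum levy over regular income tax: £54,348 − £45,165 = £9,183.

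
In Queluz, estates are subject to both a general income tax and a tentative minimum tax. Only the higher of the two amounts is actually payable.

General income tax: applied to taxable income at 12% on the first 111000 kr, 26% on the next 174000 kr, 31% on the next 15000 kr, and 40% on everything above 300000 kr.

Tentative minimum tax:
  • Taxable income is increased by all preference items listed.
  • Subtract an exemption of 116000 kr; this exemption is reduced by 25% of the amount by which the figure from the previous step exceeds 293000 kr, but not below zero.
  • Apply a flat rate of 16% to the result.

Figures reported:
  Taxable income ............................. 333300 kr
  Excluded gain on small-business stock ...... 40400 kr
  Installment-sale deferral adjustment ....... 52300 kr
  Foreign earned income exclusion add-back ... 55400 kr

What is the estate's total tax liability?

76530 kr

Tentative minimum tax:
  Adjusted income: 333300 kr + 40400 kr + 52300 kr + 55400 kr = 481400 kr
  Exemption: 116000 kr − 25% × (481400 kr − 293000 kr) = 116000 kr − 47100 kr = 68900 kr
  Base: 481400 kr − 68900 kr = 412500 kr
  412500 kr × 16% = 66000 kr

General income tax:
  111000 kr × 12% = 13320 kr
  174000 kr × 26% = 45240 kr
  15000 kr × 31% = 4650 kr
  33300 kr × 40% = 13320 kr
  → 76530 kr

76530 kr > 66000 kr, so the general income tax governs.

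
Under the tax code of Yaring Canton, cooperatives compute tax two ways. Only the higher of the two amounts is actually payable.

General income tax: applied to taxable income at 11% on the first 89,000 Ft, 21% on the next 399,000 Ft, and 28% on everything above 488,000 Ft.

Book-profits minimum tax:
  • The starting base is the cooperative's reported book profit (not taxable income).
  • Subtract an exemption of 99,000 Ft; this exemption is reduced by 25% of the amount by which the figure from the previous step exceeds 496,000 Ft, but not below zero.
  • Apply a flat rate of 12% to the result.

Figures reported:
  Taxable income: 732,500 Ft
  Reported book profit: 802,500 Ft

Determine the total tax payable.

General income tax:
  89,000 Ft × 11% = 9,790 Ft
  399,000 Ft × 21% = 83,790 Ft
  244,500 Ft × 28% = 68,460 Ft
  → 162,040 Ft

Book-profits minimum tax:
  Base (reported book profit): 802,500 Ft
  Exemption: 99,000 Ft − 25% × (802,500 Ft − 496,000 Ft) = 99,000 Ft − 76,625 Ft = 22,375 Ft
  Base: 802,500 Ft − 22,375 Ft = 780,125 Ft
  780,125 Ft × 12% = 93,615 Ft

162,040 Ft > 93,615 Ft, so the general income tax governs.

162,040 Ft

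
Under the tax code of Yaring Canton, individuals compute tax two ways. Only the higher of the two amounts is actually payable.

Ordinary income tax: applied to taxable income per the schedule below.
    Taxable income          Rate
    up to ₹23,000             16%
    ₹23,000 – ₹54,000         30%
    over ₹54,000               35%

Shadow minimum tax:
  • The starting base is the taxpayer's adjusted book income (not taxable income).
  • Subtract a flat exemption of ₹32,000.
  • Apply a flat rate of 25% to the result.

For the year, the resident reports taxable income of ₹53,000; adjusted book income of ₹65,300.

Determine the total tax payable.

₹12,680

Ordinary income tax:
  ₹23,000 × 16% = ₹3,680
  ₹30,000 × 30% = ₹9,000
  → ₹12,680

Shadow minimum tax:
  Base (adjusted book income): ₹65,300
  Less exemption ₹32,000 → base ₹33,300
  ₹33,300 × 25% = ₹8,325

₹12,680 > ₹8,325, so the ordinary income tax governs.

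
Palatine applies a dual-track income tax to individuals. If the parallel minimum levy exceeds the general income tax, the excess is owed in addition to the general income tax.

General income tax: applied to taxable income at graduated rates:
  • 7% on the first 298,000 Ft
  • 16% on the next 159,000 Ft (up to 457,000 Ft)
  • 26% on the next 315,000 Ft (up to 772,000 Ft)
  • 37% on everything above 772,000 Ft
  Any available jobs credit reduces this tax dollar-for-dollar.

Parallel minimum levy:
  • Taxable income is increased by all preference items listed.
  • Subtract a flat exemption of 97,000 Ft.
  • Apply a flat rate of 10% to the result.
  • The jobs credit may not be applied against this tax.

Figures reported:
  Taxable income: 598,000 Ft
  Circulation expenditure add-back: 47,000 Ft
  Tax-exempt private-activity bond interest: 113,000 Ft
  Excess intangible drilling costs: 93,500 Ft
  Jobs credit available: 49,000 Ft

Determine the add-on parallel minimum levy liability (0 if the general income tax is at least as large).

41,490 Ft

Parallel minimum levy:
  Adjusted income: 598,000 Ft + 47,000 Ft + 113,000 Ft + 93,500 Ft = 851,500 Ft
  Less exemption 97,000 Ft → base 754,500 Ft
  754,500 Ft × 10% = 75,450 Ft

General income tax:
  298,000 Ft × 7% = 20,860 Ft
  159,000 Ft × 16% = 25,440 Ft
  141,000 Ft × 26% = 36,660 Ft
  → 82,960 Ft
  Less jobs credit 49,000 Ft → 33,960 Ft

Excess of parallel minimum levy over general income tax: 75,450 Ft − 33,960 Ft = 41,490 Ft.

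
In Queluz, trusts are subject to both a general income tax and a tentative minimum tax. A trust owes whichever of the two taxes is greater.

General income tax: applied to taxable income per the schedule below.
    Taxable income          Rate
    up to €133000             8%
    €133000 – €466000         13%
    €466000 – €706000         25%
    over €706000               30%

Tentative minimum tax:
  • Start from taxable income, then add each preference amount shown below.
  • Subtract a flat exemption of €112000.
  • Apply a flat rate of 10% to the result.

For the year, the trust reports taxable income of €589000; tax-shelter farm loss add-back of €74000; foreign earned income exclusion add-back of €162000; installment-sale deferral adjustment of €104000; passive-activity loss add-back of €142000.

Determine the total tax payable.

€95900

Tentative minimum tax:
  Adjusted income: €589000 + €74000 + €162000 + €104000 + €142000 = €1071000
  Less exemption €112000 → base €959000
  €959000 × 10% = €95900

General income tax:
  €133000 × 8% = €10640
  €333000 × 13% = €43290
  €123000 × 25% = €30750
  → €84680

€95900 > €84680, so the tentative minimum tax is the binding amount.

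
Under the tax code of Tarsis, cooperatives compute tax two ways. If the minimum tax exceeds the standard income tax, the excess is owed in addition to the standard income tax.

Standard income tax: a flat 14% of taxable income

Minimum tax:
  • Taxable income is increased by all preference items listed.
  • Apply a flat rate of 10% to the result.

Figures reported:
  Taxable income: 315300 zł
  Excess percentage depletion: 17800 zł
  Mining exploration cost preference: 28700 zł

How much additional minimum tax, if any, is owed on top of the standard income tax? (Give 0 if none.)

Standard income tax:
  315300 zł × 14% = 44142 zł

Minimum tax:
  Adjusted income: 315300 zł + 17800 zł + 28700 zł = 361800 zł
  361800 zł × 10% = 36180 zł

36180 zł ≤ 44142 zł, so no add-on is due.

0 zł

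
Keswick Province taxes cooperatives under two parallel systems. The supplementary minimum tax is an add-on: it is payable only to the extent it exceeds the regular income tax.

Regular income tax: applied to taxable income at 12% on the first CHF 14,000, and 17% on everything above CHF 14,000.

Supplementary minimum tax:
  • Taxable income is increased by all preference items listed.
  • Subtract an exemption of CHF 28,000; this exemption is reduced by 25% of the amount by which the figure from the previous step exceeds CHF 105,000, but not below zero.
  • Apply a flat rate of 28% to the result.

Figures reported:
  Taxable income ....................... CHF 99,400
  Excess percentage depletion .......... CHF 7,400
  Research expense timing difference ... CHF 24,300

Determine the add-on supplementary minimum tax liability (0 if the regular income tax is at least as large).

Supplementary minimum tax:
  Adjusted income: CHF 99,400 + CHF 7,400 + CHF 24,300 = CHF 131,100
  Exemption: CHF 28,000 − 25% × (CHF 131,100 − CHF 105,000) = CHF 28,000 − CHF 6,525 = CHF 21,475
  Base: CHF 131,100 − CHF 21,475 = CHF 109,625
  CHF 109,625 × 28% = CHF 30,695

Regular income tax:
  CHF 14,000 × 12% = CHF 1,680
  CHF 85,400 × 17% = CHF 14,518
  → CHF 16,198

Excess of supplementary minimum tax over regular income tax: CHF 30,695 − CHF 16,198 = CHF 14,497.

CHF 14,497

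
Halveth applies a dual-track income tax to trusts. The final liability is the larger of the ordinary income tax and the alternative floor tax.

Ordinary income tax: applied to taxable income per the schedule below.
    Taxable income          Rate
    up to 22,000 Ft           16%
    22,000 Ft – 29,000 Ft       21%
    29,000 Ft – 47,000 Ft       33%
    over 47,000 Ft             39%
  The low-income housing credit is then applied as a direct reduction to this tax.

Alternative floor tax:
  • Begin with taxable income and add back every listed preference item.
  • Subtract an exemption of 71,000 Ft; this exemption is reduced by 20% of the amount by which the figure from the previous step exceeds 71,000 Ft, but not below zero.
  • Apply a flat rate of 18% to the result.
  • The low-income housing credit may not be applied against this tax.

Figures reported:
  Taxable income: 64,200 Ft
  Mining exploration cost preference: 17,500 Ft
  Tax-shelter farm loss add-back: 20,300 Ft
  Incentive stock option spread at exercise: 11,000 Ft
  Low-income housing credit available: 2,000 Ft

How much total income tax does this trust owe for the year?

15,638 Ft

Ordinary income tax:
  22,000 Ft × 16% = 3,520 Ft
  7,000 Ft × 21% = 1,470 Ft
  18,000 Ft × 33% = 5,940 Ft
  17,200 Ft × 39% = 6,708 Ft
  → 17,638 Ft
  Less low-income housing credit 2,000 Ft → 15,638 Ft

Alternative floor tax:
  Adjusted income: 64,200 Ft + 17,500 Ft + 20,300 Ft + 11,000 Ft = 113,000 Ft
  Exemption: 71,000 Ft − 20% × (113,000 Ft − 71,000 Ft) = 71,000 Ft − 8,400 Ft = 62,600 Ft
  Base: 113,000 Ft − 62,600 Ft = 50,400 Ft
  50,400 Ft × 18% = 9,072 Ft

15,638 Ft > 9,072 Ft, so the ordinary income tax governs.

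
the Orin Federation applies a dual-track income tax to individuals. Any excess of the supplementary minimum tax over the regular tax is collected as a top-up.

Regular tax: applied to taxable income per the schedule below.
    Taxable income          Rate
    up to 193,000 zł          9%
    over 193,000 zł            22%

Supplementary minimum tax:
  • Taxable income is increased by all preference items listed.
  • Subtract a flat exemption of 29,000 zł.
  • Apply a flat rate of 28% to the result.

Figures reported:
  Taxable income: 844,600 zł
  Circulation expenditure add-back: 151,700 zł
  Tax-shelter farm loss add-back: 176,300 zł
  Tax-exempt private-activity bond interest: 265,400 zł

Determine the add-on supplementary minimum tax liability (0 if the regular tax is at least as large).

Regular tax:
  193,000 zł × 9% = 17,370 zł
  651,600 zł × 22% = 143,352 zł
  → 160,722 zł

Supplementary minimum tax:
  Adjusted income: 844,600 zł + 151,700 zł + 176,300 zł + 265,400 zł = 1,438,000 zł
  Less exemption 29,000 zł → base 1,409,000 zł
  1,409,000 zł × 28% = 394,520 zł

Excess of supplementary minimum tax over regular tax: 394,520 zł − 160,722 zł = 233,798 zł.

233,798 zł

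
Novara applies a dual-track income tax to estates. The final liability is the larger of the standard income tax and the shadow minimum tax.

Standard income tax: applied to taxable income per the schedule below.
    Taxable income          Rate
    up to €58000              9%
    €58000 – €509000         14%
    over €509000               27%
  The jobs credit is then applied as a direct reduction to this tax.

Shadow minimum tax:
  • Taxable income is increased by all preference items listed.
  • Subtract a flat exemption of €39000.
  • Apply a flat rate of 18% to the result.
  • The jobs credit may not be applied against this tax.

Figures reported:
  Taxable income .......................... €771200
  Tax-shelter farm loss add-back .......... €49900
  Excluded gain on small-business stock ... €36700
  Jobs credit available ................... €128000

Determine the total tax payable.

Standard income tax:
  €58000 × 9% = €5220
  €451000 × 14% = €63140
  €262200 × 27% = €70794
  → €139154
  Less jobs credit €128000 → €11154

Shadow minimum tax:
  Adjusted income: €771200 + €49900 + €36700 = €857800
  Less exemption €39000 → base €818800
  €818800 × 18% = €147384

€147384 > €11154, so the shadow minimum tax is the binding amount.

€147384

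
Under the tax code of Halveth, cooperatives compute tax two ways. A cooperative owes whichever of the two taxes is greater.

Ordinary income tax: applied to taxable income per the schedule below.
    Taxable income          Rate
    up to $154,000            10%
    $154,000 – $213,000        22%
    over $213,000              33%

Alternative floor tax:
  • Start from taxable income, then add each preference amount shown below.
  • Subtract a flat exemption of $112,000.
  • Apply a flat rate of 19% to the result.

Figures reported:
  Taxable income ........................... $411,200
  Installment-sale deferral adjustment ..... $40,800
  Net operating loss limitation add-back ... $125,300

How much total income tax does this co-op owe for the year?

Alternative floor tax:
  Adjusted income: $411,200 + $40,800 + $125,300 = $577,300
  Less exemption $112,000 → base $465,300
  $465,300 × 19% = $88,407

Ordinary income tax:
  $154,000 × 10% = $15,400
  $59,000 × 22% = $12,980
  $198,200 × 33% = $65,406
  → $93,786

$93,786 > $88,407, so the ordinary income tax governs.

$93,786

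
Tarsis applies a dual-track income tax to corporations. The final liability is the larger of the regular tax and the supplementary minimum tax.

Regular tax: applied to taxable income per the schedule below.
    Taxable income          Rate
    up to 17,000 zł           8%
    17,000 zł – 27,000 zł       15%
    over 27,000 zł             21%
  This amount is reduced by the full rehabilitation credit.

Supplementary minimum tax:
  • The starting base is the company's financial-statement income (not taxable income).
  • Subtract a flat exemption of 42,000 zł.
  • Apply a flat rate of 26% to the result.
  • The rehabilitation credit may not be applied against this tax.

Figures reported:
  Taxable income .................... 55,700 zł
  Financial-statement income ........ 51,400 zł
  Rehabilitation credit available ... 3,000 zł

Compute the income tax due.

Supplementary minimum tax:
  Base (financial-statement income): 51,400 zł
  Less exemption 42,000 zł → base 9,400 zł
  9,400 zł × 26% = 2,444 zł

Regular tax:
  17,000 zł × 8% = 1,360 zł
  10,000 zł × 15% = 1,500 zł
  28,700 zł × 21% = 6,027 zł
  → 8,887 zł
  Less rehabilitation credit 3,000 zł → 5,887 zł

5,887 zł > 2,444 zł, so the regular tax governs.

5,887 zł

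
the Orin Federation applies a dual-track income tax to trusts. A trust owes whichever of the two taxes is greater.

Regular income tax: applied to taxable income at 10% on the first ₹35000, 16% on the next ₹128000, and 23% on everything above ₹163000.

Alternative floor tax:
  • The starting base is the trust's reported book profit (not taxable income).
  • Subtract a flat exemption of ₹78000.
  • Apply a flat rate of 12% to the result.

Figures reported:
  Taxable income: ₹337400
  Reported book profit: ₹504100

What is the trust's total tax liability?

₹64092

Alternative floor tax:
  Base (reported book profit): ₹504100
  Less exemption ₹78000 → base ₹426100
  ₹426100 × 12% = ₹51132

Regular income tax:
  ₹35000 × 10% = ₹3500
  ₹128000 × 16% = ₹20480
  ₹174400 × 23% = ₹40112
  → ₹64092

₹64092 > ₹51132, so the regular income tax governs.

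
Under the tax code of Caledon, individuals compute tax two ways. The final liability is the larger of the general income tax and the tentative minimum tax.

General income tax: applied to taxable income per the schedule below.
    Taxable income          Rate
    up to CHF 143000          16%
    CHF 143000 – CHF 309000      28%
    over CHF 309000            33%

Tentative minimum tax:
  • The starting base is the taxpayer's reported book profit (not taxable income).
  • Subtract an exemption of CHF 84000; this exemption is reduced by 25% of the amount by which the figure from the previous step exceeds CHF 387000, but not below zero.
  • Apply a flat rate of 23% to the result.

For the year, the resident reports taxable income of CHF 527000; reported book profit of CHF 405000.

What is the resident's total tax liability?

CHF 141300

General income tax:
  CHF 143000 × 16% = CHF 22880
  CHF 166000 × 28% = CHF 46480
  CHF 218000 × 33% = CHF 71940
  → CHF 141300

Tentative minimum tax:
  Base (reported book profit): CHF 405000
  Exemption: CHF 84000 − 25% × (CHF 405000 − CHF 387000) = CHF 84000 − CHF 4500 = CHF 79500
  Base: CHF 405000 − CHF 79500 = CHF 325500
  CHF 325500 × 23% = CHF 74865

CHF 141300 > CHF 74865, so the general income tax governs.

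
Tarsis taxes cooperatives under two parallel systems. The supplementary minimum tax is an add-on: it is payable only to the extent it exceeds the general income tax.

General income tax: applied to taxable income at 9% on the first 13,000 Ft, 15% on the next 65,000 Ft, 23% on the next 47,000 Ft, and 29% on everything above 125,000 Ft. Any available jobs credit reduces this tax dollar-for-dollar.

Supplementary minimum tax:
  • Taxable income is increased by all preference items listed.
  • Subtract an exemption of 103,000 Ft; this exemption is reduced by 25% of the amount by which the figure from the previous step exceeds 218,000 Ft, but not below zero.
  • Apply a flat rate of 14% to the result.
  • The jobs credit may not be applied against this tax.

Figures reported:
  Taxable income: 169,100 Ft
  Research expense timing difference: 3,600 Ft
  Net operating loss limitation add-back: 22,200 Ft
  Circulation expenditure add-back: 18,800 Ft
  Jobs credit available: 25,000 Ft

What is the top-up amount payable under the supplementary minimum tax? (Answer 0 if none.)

5,979 Ft

Supplementary minimum tax:
  Adjusted income: 169,100 Ft + 3,600 Ft + 22,200 Ft + 18,800 Ft = 213,700 Ft
  Exemption: 213,700 Ft ≤ 218,000 Ft, so full 103,000 Ft applies
  Base: 213,700 Ft − 103,000 Ft = 110,700 Ft
  110,700 Ft × 14% = 15,498 Ft

General income tax:
  13,000 Ft × 9% = 1,170 Ft
  65,000 Ft × 15% = 9,750 Ft
  47,000 Ft × 23% = 10,810 Ft
  44,100 Ft × 29% = 12,789 Ft
  → 34,519 Ft
  Less jobs credit 25,000 Ft → 9,519 Ft

Excess of supplementary minimum tax over general income tax: 15,498 Ft − 9,519 Ft = 5,979 Ft.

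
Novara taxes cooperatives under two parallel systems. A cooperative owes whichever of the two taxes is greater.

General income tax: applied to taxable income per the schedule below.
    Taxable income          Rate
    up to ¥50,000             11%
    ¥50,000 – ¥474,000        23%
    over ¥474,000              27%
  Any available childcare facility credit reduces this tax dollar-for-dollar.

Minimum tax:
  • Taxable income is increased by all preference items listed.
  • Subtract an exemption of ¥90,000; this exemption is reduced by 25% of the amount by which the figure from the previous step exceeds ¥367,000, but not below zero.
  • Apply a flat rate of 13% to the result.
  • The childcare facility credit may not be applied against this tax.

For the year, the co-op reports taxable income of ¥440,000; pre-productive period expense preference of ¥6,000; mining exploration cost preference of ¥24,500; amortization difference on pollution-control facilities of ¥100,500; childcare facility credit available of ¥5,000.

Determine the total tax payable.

Minimum tax:
  Adjusted income: ¥440,000 + ¥6,000 + ¥24,500 + ¥100,500 = ¥571,000
  Exemption: ¥90,000 − 25% × (¥571,000 − ¥367,000) = ¥90,000 − ¥51,000 = ¥39,000
  Base: ¥571,000 − ¥39,000 = ¥532,000
  ¥532,000 × 13% = ¥69,160

General income tax:
  ¥50,000 × 11% = ¥5,500
  ¥390,000 × 23% = ¥89,700
  → ¥95,200
  Less childcare facility credit ¥5,000 → ¥90,200

¥90,200 > ¥69,160, so the general income tax governs.

¥90,200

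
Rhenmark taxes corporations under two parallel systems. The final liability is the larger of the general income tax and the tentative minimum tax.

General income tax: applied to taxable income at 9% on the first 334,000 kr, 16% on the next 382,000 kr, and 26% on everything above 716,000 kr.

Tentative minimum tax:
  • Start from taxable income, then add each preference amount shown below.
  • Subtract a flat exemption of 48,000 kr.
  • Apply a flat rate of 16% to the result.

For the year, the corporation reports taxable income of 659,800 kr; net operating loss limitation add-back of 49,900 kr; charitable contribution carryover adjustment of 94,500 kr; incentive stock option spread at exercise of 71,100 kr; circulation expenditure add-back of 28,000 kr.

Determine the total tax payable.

Tentative minimum tax:
  Adjusted income: 659,800 kr + 49,900 kr + 94,500 kr + 71,100 kr + 28,000 kr = 903,300 kr
  Less exemption 48,000 kr → base 855,300 kr
  855,300 kr × 16% = 136,848 kr

General income tax:
  334,000 kr × 9% = 30,060 kr
  325,800 kr × 16% = 52,128 kr
  → 82,188 kr

136,848 kr > 82,188 kr, so the tentative minimum tax is the binding amount.

136,848 kr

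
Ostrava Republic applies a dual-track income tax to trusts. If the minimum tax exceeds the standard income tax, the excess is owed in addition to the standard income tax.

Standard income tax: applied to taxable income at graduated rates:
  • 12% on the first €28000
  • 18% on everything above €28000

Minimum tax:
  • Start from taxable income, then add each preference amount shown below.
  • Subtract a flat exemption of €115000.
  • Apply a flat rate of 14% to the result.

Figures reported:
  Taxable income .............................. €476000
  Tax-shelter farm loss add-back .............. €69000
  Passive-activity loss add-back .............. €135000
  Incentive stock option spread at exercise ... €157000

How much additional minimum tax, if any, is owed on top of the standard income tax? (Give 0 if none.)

€17080

Minimum tax:
  Adjusted income: €476000 + €69000 + €135000 + €157000 = €837000
  Less exemption €115000 → base €722000
  €722000 × 14% = €101080

Standard income tax:
  €28000 × 12% = €3360
  €448000 × 18% = €80640
  → €84000

Excess of minimum tax over standard income tax: €101080 − €84000 = €17080.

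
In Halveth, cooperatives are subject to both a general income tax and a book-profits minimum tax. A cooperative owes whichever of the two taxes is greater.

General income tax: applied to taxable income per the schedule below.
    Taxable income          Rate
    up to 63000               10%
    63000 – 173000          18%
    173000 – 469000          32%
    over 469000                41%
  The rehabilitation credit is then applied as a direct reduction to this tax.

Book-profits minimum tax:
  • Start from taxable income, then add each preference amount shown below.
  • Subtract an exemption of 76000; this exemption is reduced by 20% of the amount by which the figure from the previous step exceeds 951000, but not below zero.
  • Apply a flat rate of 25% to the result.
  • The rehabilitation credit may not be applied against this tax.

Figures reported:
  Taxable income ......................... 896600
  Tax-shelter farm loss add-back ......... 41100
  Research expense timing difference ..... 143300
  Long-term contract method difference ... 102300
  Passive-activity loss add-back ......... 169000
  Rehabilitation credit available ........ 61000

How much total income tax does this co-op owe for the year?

Book-profits minimum tax:
  Adjusted income: 896600 + 41100 + 143300 + 102300 + 169000 = 1352300
  Exemption: 20% × (1352300 − 951000) = 80260 ≥ 76000, so the exemption is fully phased out
  Base: 1352300 − 0 = 1352300
  1352300 × 25% = 338075

General income tax:
  63000 × 10% = 6300
  110000 × 18% = 19800
  296000 × 32% = 94720
  427600 × 41% = 175316
  → 296136
  Less rehabilitation credit 61000 → 235136

338075 > 235136, so the book-profits minimum tax is the binding amount.

338075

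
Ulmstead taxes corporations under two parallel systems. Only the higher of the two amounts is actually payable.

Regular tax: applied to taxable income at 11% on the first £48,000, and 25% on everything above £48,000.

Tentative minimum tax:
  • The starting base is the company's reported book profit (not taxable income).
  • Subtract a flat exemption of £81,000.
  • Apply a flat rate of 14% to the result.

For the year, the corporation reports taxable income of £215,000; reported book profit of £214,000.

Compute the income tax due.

£47,030

Regular tax:
  £48,000 × 11% = £5,280
  £167,000 × 25% = £41,750
  → £47,030

Tentative minimum tax:
  Base (reported book profit): £214,000
  Less exemption £81,000 → base £133,000
  £133,000 × 14% = £18,620

£47,030 > £18,620, so the regular tax governs.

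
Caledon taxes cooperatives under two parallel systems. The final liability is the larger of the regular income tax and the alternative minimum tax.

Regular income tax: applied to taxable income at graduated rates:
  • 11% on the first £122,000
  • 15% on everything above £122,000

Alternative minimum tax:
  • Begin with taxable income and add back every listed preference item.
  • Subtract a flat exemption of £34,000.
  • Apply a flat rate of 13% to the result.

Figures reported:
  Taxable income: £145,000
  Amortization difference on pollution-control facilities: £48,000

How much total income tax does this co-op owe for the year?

£20,670

Regular income tax:
  £122,000 × 11% = £13,420
  £23,000 × 15% = £3,450
  → £16,870

Alternative minimum tax:
  Adjusted income: £145,000 + £48,000 = £193,000
  Less exemption £34,000 → base £159,000
  £159,000 × 13% = £20,670

£20,670 > £16,870, so the alternative minimum tax is the binding amount.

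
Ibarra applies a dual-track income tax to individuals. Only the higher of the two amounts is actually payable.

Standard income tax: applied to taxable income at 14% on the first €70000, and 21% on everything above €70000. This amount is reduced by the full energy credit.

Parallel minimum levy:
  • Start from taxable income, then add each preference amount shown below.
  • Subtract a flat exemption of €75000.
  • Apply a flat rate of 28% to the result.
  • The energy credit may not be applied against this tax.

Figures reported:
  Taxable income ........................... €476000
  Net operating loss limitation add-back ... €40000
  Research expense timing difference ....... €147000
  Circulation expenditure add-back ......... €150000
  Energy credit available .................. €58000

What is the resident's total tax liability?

€206640

Standard income tax:
  €70000 × 14% = €9800
  €406000 × 21% = €85260
  → €95060
  Less energy credit €58000 → €37060

Parallel minimum levy:
  Adjusted income: €476000 + €40000 + €147000 + €150000 = €813000
  Less exemption €75000 → base €738000
  €738000 × 28% = €206640

€206640 > €37060, so the parallel minimum levy is the binding amount.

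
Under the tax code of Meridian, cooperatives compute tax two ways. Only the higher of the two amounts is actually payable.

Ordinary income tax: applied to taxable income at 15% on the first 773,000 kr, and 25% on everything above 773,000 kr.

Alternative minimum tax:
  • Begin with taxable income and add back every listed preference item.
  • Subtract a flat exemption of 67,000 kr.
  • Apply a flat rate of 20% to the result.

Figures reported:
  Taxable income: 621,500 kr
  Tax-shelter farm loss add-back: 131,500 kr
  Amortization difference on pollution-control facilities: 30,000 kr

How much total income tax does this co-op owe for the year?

Ordinary income tax:
  621,500 kr × 15% = 93,225 kr

Alternative minimum tax:
  Adjusted income: 621,500 kr + 131,500 kr + 30,000 kr = 783,000 kr
  Less exemption 67,000 kr → base 716,000 kr
  716,000 kr × 20% = 143,200 kr

143,200 kr > 93,225 kr, so the alternative minimum tax is the binding amount.

143,200 kr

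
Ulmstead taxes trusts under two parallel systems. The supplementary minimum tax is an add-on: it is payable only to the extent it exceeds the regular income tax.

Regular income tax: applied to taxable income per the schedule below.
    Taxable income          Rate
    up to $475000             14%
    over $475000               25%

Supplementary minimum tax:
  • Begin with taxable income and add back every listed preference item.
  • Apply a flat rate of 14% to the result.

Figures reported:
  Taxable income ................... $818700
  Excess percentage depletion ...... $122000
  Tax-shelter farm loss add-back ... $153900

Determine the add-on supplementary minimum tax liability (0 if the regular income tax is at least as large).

Supplementary minimum tax:
  Adjusted income: $818700 + $122000 + $153900 = $1094600
  $1094600 × 14% = $153244

Regular income tax:
  $475000 × 14% = $66500
  $343700 × 25% = $85925
  → $152425

Excess of supplementary minimum tax over regular income tax: $153244 − $152425 = $819.

$819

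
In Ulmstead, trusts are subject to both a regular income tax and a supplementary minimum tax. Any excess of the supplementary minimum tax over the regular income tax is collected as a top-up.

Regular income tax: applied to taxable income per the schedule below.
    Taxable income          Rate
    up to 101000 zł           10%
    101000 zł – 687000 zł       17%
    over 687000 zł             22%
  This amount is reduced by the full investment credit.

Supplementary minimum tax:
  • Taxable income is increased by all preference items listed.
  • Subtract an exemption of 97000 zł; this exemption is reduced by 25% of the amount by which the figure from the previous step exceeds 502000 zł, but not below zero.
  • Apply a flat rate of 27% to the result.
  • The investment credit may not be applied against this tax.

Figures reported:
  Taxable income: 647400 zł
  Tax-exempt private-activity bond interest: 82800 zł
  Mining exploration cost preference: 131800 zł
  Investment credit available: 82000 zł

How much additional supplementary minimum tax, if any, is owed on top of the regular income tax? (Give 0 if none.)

Supplementary minimum tax:
  Adjusted income: 647400 zł + 82800 zł + 131800 zł = 862000 zł
  Exemption: 97000 zł − 25% × (862000 zł − 502000 zł) = 97000 zł − 90000 zł = 7000 zł
  Base: 862000 zł − 7000 zł = 855000 zł
  855000 zł × 27% = 230850 zł

Regular income tax:
  101000 zł × 10% = 10100 zł
  546400 zł × 17% = 92888 zł
  → 102988 zł
  Less investment credit 82000 zł → 20988 zł

Excess of supplementary minimum tax over regular income tax: 230850 zł − 20988 zł = 209862 zł.

209862 zł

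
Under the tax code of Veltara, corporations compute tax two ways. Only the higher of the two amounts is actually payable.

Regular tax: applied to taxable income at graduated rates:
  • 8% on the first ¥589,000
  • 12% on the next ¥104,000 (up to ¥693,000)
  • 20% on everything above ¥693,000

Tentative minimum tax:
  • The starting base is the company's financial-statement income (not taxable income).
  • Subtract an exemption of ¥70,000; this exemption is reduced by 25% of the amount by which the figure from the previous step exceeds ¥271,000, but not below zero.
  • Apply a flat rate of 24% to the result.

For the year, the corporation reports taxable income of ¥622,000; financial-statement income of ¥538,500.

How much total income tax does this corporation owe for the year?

Regular tax:
  ¥589,000 × 8% = ¥47,120
  ¥33,000 × 12% = ¥3,960
  → ¥51,080

Tentative minimum tax:
  Base (financial-statement income): ¥538,500
  Exemption: ¥70,000 − 25% × (¥538,500 − ¥271,000) = ¥70,000 − ¥66,875 = ¥3,125
  Base: ¥538,500 − ¥3,125 = ¥535,375
  ¥535,375 × 24% = ¥128,490

¥128,490 > ¥51,080, so the tentative minimum tax is the binding amount.

¥128,490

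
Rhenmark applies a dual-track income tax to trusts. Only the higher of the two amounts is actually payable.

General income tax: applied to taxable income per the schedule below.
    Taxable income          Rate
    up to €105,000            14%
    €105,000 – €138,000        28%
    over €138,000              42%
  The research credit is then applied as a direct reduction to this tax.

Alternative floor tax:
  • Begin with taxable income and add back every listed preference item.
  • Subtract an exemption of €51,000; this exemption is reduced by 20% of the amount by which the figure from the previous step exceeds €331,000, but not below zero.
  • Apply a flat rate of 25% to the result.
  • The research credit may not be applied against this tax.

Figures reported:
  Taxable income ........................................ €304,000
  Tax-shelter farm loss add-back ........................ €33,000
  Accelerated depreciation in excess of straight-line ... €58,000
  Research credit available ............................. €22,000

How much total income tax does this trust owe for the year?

General income tax:
  €105,000 × 14% = €14,700
  €33,000 × 28% = €9,240
  €166,000 × 42% = €69,720
  → €93,660
  Less research credit €22,000 → €71,660

Alternative floor tax:
  Adjusted income: €304,000 + €33,000 + €58,000 = €395,000
  Exemption: €51,000 − 20% × (€395,000 − €331,000) = €51,000 − €12,800 = €38,200
  Base: €395,000 − €38,200 = €356,800
  €356,800 × 25% = €89,200

€89,200 > €71,660, so the alternative floor tax is the binding amount.

€89,200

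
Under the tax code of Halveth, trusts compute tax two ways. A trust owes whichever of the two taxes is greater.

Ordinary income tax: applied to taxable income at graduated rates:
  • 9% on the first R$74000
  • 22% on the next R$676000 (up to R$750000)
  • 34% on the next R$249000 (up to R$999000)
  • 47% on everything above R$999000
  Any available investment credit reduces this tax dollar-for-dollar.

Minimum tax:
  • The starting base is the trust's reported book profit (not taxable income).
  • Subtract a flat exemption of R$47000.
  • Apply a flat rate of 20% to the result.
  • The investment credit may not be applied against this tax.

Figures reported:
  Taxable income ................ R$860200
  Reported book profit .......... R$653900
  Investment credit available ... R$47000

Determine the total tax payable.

R$145848

Minimum tax:
  Base (reported book profit): R$653900
  Less exemption R$47000 → base R$606900
  R$606900 × 20% = R$121380

Ordinary income tax:
  R$74000 × 9% = R$6660
  R$676000 × 22% = R$148720
  R$110200 × 34% = R$37468
  → R$192848
  Less investment credit R$47000 → R$145848

R$145848 > R$121380, so the ordinary income tax governs.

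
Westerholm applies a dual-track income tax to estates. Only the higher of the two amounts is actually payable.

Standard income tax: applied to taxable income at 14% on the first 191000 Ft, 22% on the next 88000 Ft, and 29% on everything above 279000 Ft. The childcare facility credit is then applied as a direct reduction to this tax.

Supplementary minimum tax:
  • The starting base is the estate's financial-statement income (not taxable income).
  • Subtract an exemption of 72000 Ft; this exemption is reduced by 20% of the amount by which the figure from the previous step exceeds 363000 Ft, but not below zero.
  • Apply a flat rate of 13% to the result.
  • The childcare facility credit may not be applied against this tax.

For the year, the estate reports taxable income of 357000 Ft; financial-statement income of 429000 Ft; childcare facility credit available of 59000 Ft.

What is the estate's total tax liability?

Standard income tax:
  191000 Ft × 14% = 26740 Ft
  88000 Ft × 22% = 19360 Ft
  78000 Ft × 29% = 22620 Ft
  → 68720 Ft
  Less childcare facility credit 59000 Ft → 9720 Ft

Supplementary minimum tax:
  Base (financial-statement income): 429000 Ft
  Exemption: 72000 Ft − 20% × (429000 Ft − 363000 Ft) = 72000 Ft − 13200 Ft = 58800 Ft
  Base: 429000 Ft − 58800 Ft = 370200 Ft
  370200 Ft × 13% = 48126 Ft

48126 Ft > 9720 Ft, so the supplementary minimum tax is the binding amount.

48126 Ft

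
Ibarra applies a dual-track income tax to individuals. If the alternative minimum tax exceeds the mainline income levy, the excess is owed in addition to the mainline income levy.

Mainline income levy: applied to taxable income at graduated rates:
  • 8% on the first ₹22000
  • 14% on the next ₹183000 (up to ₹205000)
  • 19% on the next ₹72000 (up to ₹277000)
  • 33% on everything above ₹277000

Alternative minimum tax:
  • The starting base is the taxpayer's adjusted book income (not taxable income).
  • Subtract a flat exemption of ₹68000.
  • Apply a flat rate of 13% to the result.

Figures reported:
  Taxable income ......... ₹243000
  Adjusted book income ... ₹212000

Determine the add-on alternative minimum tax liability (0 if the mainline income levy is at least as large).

₹0

Mainline income levy:
  ₹22000 × 8% = ₹1760
  ₹183000 × 14% = ₹25620
  ₹38000 × 19% = ₹7220
  → ₹34600

Alternative minimum tax:
  Base (adjusted book income): ₹212000
  Less exemption ₹68000 → base ₹144000
  ₹144000 × 13% = ₹18720

₹18720 ≤ ₹34600, so no add-on is due.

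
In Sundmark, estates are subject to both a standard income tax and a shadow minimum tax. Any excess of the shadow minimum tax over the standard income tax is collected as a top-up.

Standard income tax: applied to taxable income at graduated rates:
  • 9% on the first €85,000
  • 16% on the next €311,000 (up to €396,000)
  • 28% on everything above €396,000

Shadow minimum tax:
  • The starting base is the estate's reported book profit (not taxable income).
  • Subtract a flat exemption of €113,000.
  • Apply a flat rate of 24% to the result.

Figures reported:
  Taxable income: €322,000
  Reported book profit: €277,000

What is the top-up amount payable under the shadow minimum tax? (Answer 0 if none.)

€0

Standard income tax:
  €85,000 × 9% = €7,650
  €237,000 × 16% = €37,920
  → €45,570

Shadow minimum tax:
  Base (reported book profit): €277,000
  Less exemption €113,000 → base €164,000
  €164,000 × 24% = €39,360

€39,360 ≤ €45,570, so no add-on is due.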